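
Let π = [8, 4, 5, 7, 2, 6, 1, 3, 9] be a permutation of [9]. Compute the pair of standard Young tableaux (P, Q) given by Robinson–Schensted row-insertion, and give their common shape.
P = [1, 3, 6, 9] / [2, 5] / [4, 7] / [8];  Q = [1, 3, 4, 9] / [2, 6] / [5, 8] / [7];  common shape = (4, 2, 2, 1)

Row-insert the values π_1, π_2, … into P one at a time, bumping the leftmost entry strictly greater than the inserted value down to the next row. The recording tableau Q records, in position (i, j), the step at which that cell was added to P.
  Insert 8 (step 1): P = [8];  Q = [1]
  Insert 4 (step 2): P = [4] / [8];  Q = [1] / [2]
  Insert 5 (step 3): P = [4, 5] / [8];  Q = [1, 3] / [2]
  Insert 7 (step 4): P = [4, 5, 7] / [8];  Q = [1, 3, 4] / [2]
  Insert 2 (step 5): P = [2, 5, 7] / [4] / [8];  Q = [1, 3, 4] / [2] / [5]
  Insert 6 (step 6): P = [2, 5, 6] / [4, 7] / [8];  Q = [1, 3, 4] / [2, 6] / [5]
  Insert 1 (step 7): P = [1, 5, 6] / [2, 7] / [4] / [8];  Q = [1, 3, 4] / [2, 6] / [5] / [7]
  Insert 3 (step 8): P = [1, 3, 6] / [2, 5] / [4, 7] / [8];  Q = [1, 3, 4] / [2, 6] / [5, 8] / [7]
  Insert 9 (step 9): P = [1, 3, 6, 9] / [2, 5] / [4, 7] / [8];  Q = [1, 3, 4, 9] / [2, 6] / [5, 8] / [7]
Final shape: (4, 2, 2, 1).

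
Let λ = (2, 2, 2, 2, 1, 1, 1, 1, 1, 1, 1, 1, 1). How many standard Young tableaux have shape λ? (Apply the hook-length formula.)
# SYT of shape (2, 2, 2, 2, 1, 1, 1, 1, 1, 1, 1, 1, 1) = 1700

Hook-length formula: f^λ = n! / Π hook(c), product over all cells c of the Young diagram. For λ = (2, 2, 2, 2, 1, 1, 1, 1, 1, 1, 1, 1, 1), n = 17 boxes. Hook lengths by row (left-to-right, top-to-bottom): [14, 4]; [13, 3]; [12, 2]; [11, 1]; [9]; [8]; [7]; [6]; [5]; [4]; [3]; [2]; [1]. Product of hooks = 209227898880. So f^λ = 17! / 209227898880 = 355687428096000 / 209227898880 = 1700.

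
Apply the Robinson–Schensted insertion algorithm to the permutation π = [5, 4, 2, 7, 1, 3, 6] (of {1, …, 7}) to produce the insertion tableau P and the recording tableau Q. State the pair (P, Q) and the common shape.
P = [1, 3, 6] / [2, 7] / [4] / [5];  Q = [1, 4, 7] / [2, 6] / [3] / [5];  common shape = (3, 2, 1, 1)

Row-insert the values π_1, π_2, … into P one at a time, bumping the leftmost entry strictly greater than the inserted value down to the next row. The recording tableau Q records, in position (i, j), the step at which that cell was added to P.
  Insert 5 (step 1): P = [5];  Q = [1]
  Insert 4 (step 2): P = [4] / [5];  Q = [1] / [2]
  Insert 2 (step 3): P = [2] / [4] / [5];  Q = [1] / [2] / [3]
  Insert 7 (step 4): P = [2, 7] / [4] / [5];  Q = [1, 4] / [2] / [3]
  Insert 1 (step 5): P = [1, 7] / [2] / [4] / [5];  Q = [1, 4] / [2] / [3] / [5]
  Insert 3 (step 6): P = [1, 3] / [2, 7] / [4] / [5];  Q = [1, 4] / [2, 6] / [3] / [5]
  Insert 6 (step 7): P = [1, 3, 6] / [2, 7] / [4] / [5];  Q = [1, 4, 7] / [2, 6] / [3] / [5]
Final shape: (3, 2, 1, 1).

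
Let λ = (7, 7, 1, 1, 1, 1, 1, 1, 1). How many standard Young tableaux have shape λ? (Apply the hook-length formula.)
# SYT of shape (7, 7, 1, 1, 1, 1, 1, 1, 1) = 13302432

Hook-length formula: f^λ = n! / Π hook(c), product over all cells c of the Young diagram. For λ = (7, 7, 1, 1, 1, 1, 1, 1, 1), n = 21 boxes. Hook lengths by row (left-to-right, top-to-bottom): [15, 7, 6, 5, 4, 3, 2]; [14, 6, 5, 4, 3, 2, 1]; [7]; [6]; [5]; [4]; [3]; [2]; [1]. Product of hooks = 3840721920000. So f^λ = 21! / 3840721920000 = 51090942171709440000 / 3840721920000 = 13302432.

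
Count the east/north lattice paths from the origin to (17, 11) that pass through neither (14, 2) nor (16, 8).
Number of paths = 18519336

Inclusion–exclusion. Total paths: C(28, 17) = 21474180. Through P₁: C(16, 14)·C(12, 3) = 26400. Through P₂: C(24, 16)·C(4, 1) = 2941884. Since P₁ is strictly southwest of P₂, a monotone path through both must visit P₁ then P₂; paths through both = C(16, 14)·C(8, 2)·C(4, 1) = 13440. Avoid both = 21474180 − 26400 − 2941884 + 13440 = 18519336.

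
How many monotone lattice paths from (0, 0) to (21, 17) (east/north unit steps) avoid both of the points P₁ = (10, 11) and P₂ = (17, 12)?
Number of paths = 18232580082

Inclusion–exclusion. Total paths: C(38, 21) = 28781143380. Through P₁: C(21, 10)·C(17, 11) = 4365213216. Through P₂: C(29, 17)·C(9, 4) = 6538887810. Since P₁ is strictly southwest of P₂, a monotone path through both must visit P₁ then P₂; paths through both = C(21, 10)·C(8, 7)·C(9, 4) = 355537728. Avoid both = 28781143380 − 4365213216 − 6538887810 + 355537728 = 18232580082.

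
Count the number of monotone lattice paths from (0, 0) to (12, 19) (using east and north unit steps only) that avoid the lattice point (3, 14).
Number of paths = 139759165

Total paths from (0, 0) to (12, 19): C(31, 12) = 141120525. Paths through (3, 14): (paths (0, 0) → (3, 14)) × (paths (3, 14) → (12, 19)) = C(17, 3) · C(14, 9) = 680 · 2002 = 1361360. Avoidance count = 141120525 − 1361360 = 139759165.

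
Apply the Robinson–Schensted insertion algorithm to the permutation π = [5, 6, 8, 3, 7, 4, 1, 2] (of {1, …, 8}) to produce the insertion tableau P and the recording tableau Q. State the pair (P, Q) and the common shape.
P = [1, 2, 7] / [3, 4] / [5, 6] / [8];  Q = [1, 2, 3] / [4, 5] / [6, 8] / [7];  common shape = (3, 2, 2, 1)

Row-insert the values π_1, π_2, … into P one at a time, bumping the leftmost entry strictly greater than the inserted value down to the next row. The recording tableau Q records, in position (i, j), the step at which that cell was added to P.
  Insert 5 (step 1): P = [5];  Q = [1]
  Insert 6 (step 2): P = [5, 6];  Q = [1, 2]
  Insert 8 (step 3): P = [5, 6, 8];  Q = [1, 2, 3]
  Insert 3 (step 4): P = [3, 6, 8] / [5];  Q = [1, 2, 3] / [4]
  Insert 7 (step 5): P = [3, 6, 7] / [5, 8];  Q = [1, 2, 3] / [4, 5]
  Insert 4 (step 6): P = [3, 4, 7] / [5, 6] / [8];  Q = [1, 2, 3] / [4, 5] / [6]
  Insert 1 (step 7): P = [1, 4, 7] / [3, 6] / [5] / [8];  Q = [1, 2, 3] / [4, 5] / [6] / [7]
  Insert 2 (step 8): P = [1, 2, 7] / [3, 4] / [5, 6] / [8];  Q = [1, 2, 3] / [4, 5] / [6, 8] / [7]
Final shape: (3, 2, 2, 1).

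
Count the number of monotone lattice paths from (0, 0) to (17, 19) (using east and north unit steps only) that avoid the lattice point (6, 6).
Number of paths = 6291059544

Total paths from (0, 0) to (17, 19): C(36, 17) = 8597496600. Paths through (6, 6): (paths (0, 0) → (6, 6)) × (paths (6, 6) → (17, 19)) = C(12, 6) · C(24, 11) = 924 · 2496144 = 2306437056. Avoidance count = 8597496600 − 2306437056 = 6291059544.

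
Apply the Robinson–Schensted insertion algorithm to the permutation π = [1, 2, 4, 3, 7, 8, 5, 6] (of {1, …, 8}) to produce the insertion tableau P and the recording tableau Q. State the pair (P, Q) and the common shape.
P = [1, 2, 3, 5, 6] / [4, 7, 8];  Q = [1, 2, 3, 5, 6] / [4, 7, 8];  common shape = (5, 3)

Row-insert the values π_1, π_2, … into P one at a time, bumping the leftmost entry strictly greater than the inserted value down to the next row. The recording tableau Q records, in position (i, j), the step at which that cell was added to P.
  Insert 1 (step 1): P = [1];  Q = [1]
  Insert 2 (step 2): P = [1, 2];  Q = [1, 2]
  Insert 4 (step 3): P = [1, 2, 4];  Q = [1, 2, 3]
  Insert 3 (step 4): P = [1, 2, 3] / [4];  Q = [1, 2, 3] / [4]
  Insert 7 (step 5): P = [1, 2, 3, 7] / [4];  Q = [1, 2, 3, 5] / [4]
  Insert 8 (step 6): P = [1, 2, 3, 7, 8] / [4];  Q = [1, 2, 3, 5, 6] / [4]
  Insert 5 (step 7): P = [1, 2, 3, 5, 8] / [4, 7];  Q = [1, 2, 3, 5, 6] / [4, 7]
  Insert 6 (step 8): P = [1, 2, 3, 5, 6] / [4, 7, 8];  Q = [1, 2, 3, 5, 6] / [4, 7, 8]
Final shape: (5, 3).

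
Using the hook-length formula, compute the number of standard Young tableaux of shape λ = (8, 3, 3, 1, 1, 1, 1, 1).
# SYT of shape (8, 3, 3, 1, 1, 1, 1, 1) = 9053044

Hook-length formula: f^λ = n! / Π hook(c), product over all cells c of the Young diagram. For λ = (8, 3, 3, 1, 1, 1, 1, 1), n = 19 boxes. Hook lengths by row (left-to-right, top-to-bottom): [15, 9, 8, 5, 4, 3, 2, 1]; [9, 3, 2]; [8, 2, 1]; [5]; [4]; [3]; [2]; [1]. Product of hooks = 13436928000. So f^λ = 19! / 13436928000 = 121645100408832000 / 13436928000 = 9053044.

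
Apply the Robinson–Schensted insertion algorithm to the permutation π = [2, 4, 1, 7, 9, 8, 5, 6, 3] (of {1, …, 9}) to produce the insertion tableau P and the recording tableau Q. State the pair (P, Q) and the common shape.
P = [1, 3, 5, 6] / [2, 4, 8] / [7] / [9];  Q = [1, 2, 4, 5] / [3, 6, 8] / [7] / [9];  common shape = (4, 3, 1, 1)

Row-insert the values π_1, π_2, … into P one at a time, bumping the leftmost entry strictly greater than the inserted value down to the next row. The recording tableau Q records, in position (i, j), the step at which that cell was added to P.
  Insert 2 (step 1): P = [2];  Q = [1]
  Insert 4 (step 2): P = [2, 4];  Q = [1, 2]
  Insert 1 (step 3): P = [1, 4] / [2];  Q = [1, 2] / [3]
  Insert 7 (step 4): P = [1, 4, 7] / [2];  Q = [1, 2, 4] / [3]
  Insert 9 (step 5): P = [1, 4, 7, 9] / [2];  Q = [1, 2, 4, 5] / [3]
  Insert 8 (step 6): P = [1, 4, 7, 8] / [2, 9];  Q = [1, 2, 4, 5] / [3, 6]
  Insert 5 (step 7): P = [1, 4, 5, 8] / [2, 7] / [9];  Q = [1, 2, 4, 5] / [3, 6] / [7]
  Insert 6 (step 8): P = [1, 4, 5, 6] / [2, 7, 8] / [9];  Q = [1, 2, 4, 5] / [3, 6, 8] / [7]
  Insert 3 (step 9): P = [1, 3, 5, 6] / [2, 4, 8] / [7] / [9];  Q = [1, 2, 4, 5] / [3, 6, 8] / [7] / [9]
Final shape: (4, 3, 1, 1).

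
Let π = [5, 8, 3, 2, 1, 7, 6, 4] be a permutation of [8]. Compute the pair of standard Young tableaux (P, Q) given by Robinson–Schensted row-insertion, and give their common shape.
P = [1, 4] / [2, 6] / [3, 7] / [5, 8];  Q = [1, 2] / [3, 6] / [4, 7] / [5, 8];  common shape = (2, 2, 2, 2)

Row-insert the values π_1, π_2, … into P one at a time, bumping the leftmost entry strictly greater than the inserted value down to the next row. The recording tableau Q records, in position (i, j), the step at which that cell was added to P.
  Insert 5 (step 1): P = [5];  Q = [1]
  Insert 8 (step 2): P = [5, 8];  Q = [1, 2]
  Insert 3 (step 3): P = [3, 8] / [5];  Q = [1, 2] / [3]
  Insert 2 (step 4): P = [2, 8] / [3] / [5];  Q = [1, 2] / [3] / [4]
  Insert 1 (step 5): P = [1, 8] / [2] / [3] / [5];  Q = [1, 2] / [3] / [4] / [5]
  Insert 7 (step 6): P = [1, 7] / [2, 8] / [3] / [5];  Q = [1, 2] / [3, 6] / [4] / [5]
  Insert 6 (step 7): P = [1, 6] / [2, 7] / [3, 8] / [5];  Q = [1, 2] / [3, 6] / [4, 7] / [5]
  Insert 4 (step 8): P = [1, 4] / [2, 6] / [3, 7] / [5, 8];  Q = [1, 2] / [3, 6] / [4, 7] / [5, 8]
Final shape: (2, 2, 2, 2).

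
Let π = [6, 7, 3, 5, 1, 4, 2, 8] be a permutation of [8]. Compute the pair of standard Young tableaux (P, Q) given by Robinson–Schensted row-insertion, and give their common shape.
P = [1, 2, 8] / [3, 4] / [5, 7] / [6];  Q = [1, 2, 8] / [3, 4] / [5, 6] / [7];  common shape = (3, 2, 2, 1)

Row-insert the values π_1, π_2, … into P one at a time, bumping the leftmost entry strictly greater than the inserted value down to the next row. The recording tableau Q records, in position (i, j), the step at which that cell was added to P.
  Insert 6 (step 1): P = [6];  Q = [1]
  Insert 7 (step 2): P = [6, 7];  Q = [1, 2]
  Insert 3 (step 3): P = [3, 7] / [6];  Q = [1, 2] / [3]
  Insert 5 (step 4): P = [3, 5] / [6, 7];  Q = [1, 2] / [3, 4]
  Insert 1 (step 5): P = [1, 5] / [3, 7] / [6];  Q = [1, 2] / [3, 4] / [5]
  Insert 4 (step 6): P = [1, 4] / [3, 5] / [6, 7];  Q = [1, 2] / [3, 4] / [5, 6]
  Insert 2 (step 7): P = [1, 2] / [3, 4] / [5, 7] / [6];  Q = [1, 2] / [3, 4] / [5, 6] / [7]
  Insert 8 (step 8): P = [1, 2, 8] / [3, 4] / [5, 7] / [6];  Q = [1, 2, 8] / [3, 4] / [5, 6] / [7]
Final shape: (3, 2, 2, 1).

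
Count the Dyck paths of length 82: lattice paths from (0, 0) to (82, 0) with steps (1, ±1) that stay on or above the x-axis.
C_41 = 10113918591637898134020

These Dyck paths are counted by the Catalan number C_n = (1/(n + 1)) · C(2n, n). For n = 41: C_41 = (1/42) · C(82, 41) = 424784580848791721628840/42 = 10113918591637898134020.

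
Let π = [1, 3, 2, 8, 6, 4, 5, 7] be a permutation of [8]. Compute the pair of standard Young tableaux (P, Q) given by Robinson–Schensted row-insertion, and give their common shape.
P = [1, 2, 4, 5, 7] / [3, 6] / [8];  Q = [1, 2, 4, 7, 8] / [3, 5] / [6];  common shape = (5, 2, 1)

Row-insert the values π_1, π_2, … into P one at a time, bumping the leftmost entry strictly greater than the inserted value down to the next row. The recording tableau Q records, in position (i, j), the step at which that cell was added to P.
  Insert 1 (step 1): P = [1];  Q = [1]
  Insert 3 (step 2): P = [1, 3];  Q = [1, 2]
  Insert 2 (step 3): P = [1, 2] / [3];  Q = [1, 2] / [3]
  Insert 8 (step 4): P = [1, 2, 8] / [3];  Q = [1, 2, 4] / [3]
  Insert 6 (step 5): P = [1, 2, 6] / [3, 8];  Q = [1, 2, 4] / [3, 5]
  Insert 4 (step 6): P = [1, 2, 4] / [3, 6] / [8];  Q = [1, 2, 4] / [3, 5] / [6]
  Insert 5 (step 7): P = [1, 2, 4, 5] / [3, 6] / [8];  Q = [1, 2, 4, 7] / [3, 5] / [6]
  Insert 7 (step 8): P = [1, 2, 4, 5, 7] / [3, 6] / [8];  Q = [1, 2, 4, 7, 8] / [3, 5] / [6]
Final shape: (5, 2, 1).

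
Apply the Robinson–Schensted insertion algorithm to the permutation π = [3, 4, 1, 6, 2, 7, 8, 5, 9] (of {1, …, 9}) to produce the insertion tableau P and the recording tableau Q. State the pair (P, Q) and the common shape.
P = [1, 2, 5, 7, 8, 9] / [3, 4, 6];  Q = [1, 2, 4, 6, 7, 9] / [3, 5, 8];  common shape = (6, 3)

Row-insert the values π_1, π_2, … into P one at a time, bumping the leftmost entry strictly greater than the inserted value down to the next row. The recording tableau Q records, in position (i, j), the step at which that cell was added to P.
  Insert 3 (step 1): P = [3];  Q = [1]
  Insert 4 (step 2): P = [3, 4];  Q = [1, 2]
  Insert 1 (step 3): P = [1, 4] / [3];  Q = [1, 2] / [3]
  Insert 6 (step 4): P = [1, 4, 6] / [3];  Q = [1, 2, 4] / [3]
  Insert 2 (step 5): P = [1, 2, 6] / [3, 4];  Q = [1, 2, 4] / [3, 5]
  Insert 7 (step 6): P = [1, 2, 6, 7] / [3, 4];  Q = [1, 2, 4, 6] / [3, 5]
  Insert 8 (step 7): P = [1, 2, 6, 7, 8] / [3, 4];  Q = [1, 2, 4, 6, 7] / [3, 5]
  Insert 5 (step 8): P = [1, 2, 5, 7, 8] / [3, 4, 6];  Q = [1, 2, 4, 6, 7] / [3, 5, 8]
  Insert 9 (step 9): P = [1, 2, 5, 7, 8, 9] / [3, 4, 6];  Q = [1, 2, 4, 6, 7, 9] / [3, 5, 8]
Final shape: (6, 3).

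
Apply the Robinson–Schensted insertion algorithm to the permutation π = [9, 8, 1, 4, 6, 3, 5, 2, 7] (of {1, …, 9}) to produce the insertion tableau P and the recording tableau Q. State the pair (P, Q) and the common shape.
P = [1, 2, 5, 7] / [3, 6] / [4] / [8] / [9];  Q = [1, 4, 5, 9] / [2, 7] / [3] / [6] / [8];  common shape = (4, 2, 1, 1, 1)

Row-insert the values π_1, π_2, … into P one at a time, bumping the leftmost entry strictly greater than the inserted value down to the next row. The recording tableau Q records, in position (i, j), the step at which that cell was added to P.
  Insert 9 (step 1): P = [9];  Q = [1]
  Insert 8 (step 2): P = [8] / [9];  Q = [1] / [2]
  Insert 1 (step 3): P = [1] / [8] / [9];  Q = [1] / [2] / [3]
  Insert 4 (step 4): P = [1, 4] / [8] / [9];  Q = [1, 4] / [2] / [3]
  Insert 6 (step 5): P = [1, 4, 6] / [8] / [9];  Q = [1, 4, 5] / [2] / [3]
  Insert 3 (step 6): P = [1, 3, 6] / [4] / [8] / [9];  Q = [1, 4, 5] / [2] / [3] / [6]
  Insert 5 (step 7): P = [1, 3, 5] / [4, 6] / [8] / [9];  Q = [1, 4, 5] / [2, 7] / [3] / [6]
  Insert 2 (step 8): P = [1, 2, 5] / [3, 6] / [4] / [8] / [9];  Q = [1, 4, 5] / [2, 7] / [3] / [6] / [8]
  Insert 7 (step 9): P = [1, 2, 5, 7] / [3, 6] / [4] / [8] / [9];  Q = [1, 4, 5, 9] / [2, 7] / [3] / [6] / [8]
Final shape: (4, 2, 1, 1, 1).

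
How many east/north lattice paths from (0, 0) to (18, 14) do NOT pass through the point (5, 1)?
Number of paths = 409032000

Total paths from (0, 0) to (18, 14): C(32, 18) = 471435600. Paths through (5, 1): (paths (0, 0) → (5, 1)) × (paths (5, 1) → (18, 14)) = C(6, 5) · C(26, 13) = 6 · 10400600 = 62403600. Avoidance count = 471435600 − 62403600 = 409032000.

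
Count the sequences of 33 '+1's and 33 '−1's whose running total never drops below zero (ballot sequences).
C_33 = 212336130412243110

These ballot sequences are counted by the Catalan number C_n = (1/(n + 1)) · C(2n, n). For n = 33: C_33 = (1/34) · C(66, 33) = 7219428434016265740/34 = 212336130412243110.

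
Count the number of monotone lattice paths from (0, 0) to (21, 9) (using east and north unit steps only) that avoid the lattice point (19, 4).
Number of paths = 14121195

Total paths from (0, 0) to (21, 9): C(30, 21) = 14307150. Paths through (19, 4): (paths (0, 0) → (19, 4)) × (paths (19, 4) → (21, 9)) = C(23, 19) · C(7, 2) = 8855 · 21 = 185955. Avoidance count = 14307150 − 185955 = 14121195.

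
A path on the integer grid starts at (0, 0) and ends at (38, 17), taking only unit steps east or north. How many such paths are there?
Number of paths = 68248282427325

A monotone lattice path from (0, 0) to (38, 17) consists of 38 east steps and 17 north steps in some order, so it is determined by which 38 of the 55 steps are east. The count is C(55, 38) = 68248282427325.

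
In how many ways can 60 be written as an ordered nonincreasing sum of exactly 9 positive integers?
p(60, 9 parts) = 51294

Partitions of n into exactly k parts are in bijection with partitions of n − k into at most k parts (subtract 1 from each part). So p(60, exactly 9) = p(51, parts ≤ 9). Computing via the recurrence p(m, j) = p(m, j−1) + p(m−j, j) gives 51294.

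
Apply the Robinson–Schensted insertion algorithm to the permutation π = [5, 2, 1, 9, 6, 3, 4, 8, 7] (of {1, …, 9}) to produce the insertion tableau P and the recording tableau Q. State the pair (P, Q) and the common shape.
P = [1, 3, 4, 7] / [2, 6, 8] / [5, 9];  Q = [1, 4, 7, 8] / [2, 5, 9] / [3, 6];  common shape = (4, 3, 2)

Row-insert the values π_1, π_2, … into P one at a time, bumping the leftmost entry strictly greater than the inserted value down to the next row. The recording tableau Q records, in position (i, j), the step at which that cell was added to P.
  Insert 5 (step 1): P = [5];  Q = [1]
  Insert 2 (step 2): P = [2] / [5];  Q = [1] / [2]
  Insert 1 (step 3): P = [1] / [2] / [5];  Q = [1] / [2] / [3]
  Insert 9 (step 4): P = [1, 9] / [2] / [5];  Q = [1, 4] / [2] / [3]
  Insert 6 (step 5): P = [1, 6] / [2, 9] / [5];  Q = [1, 4] / [2, 5] / [3]
  Insert 3 (step 6): P = [1, 3] / [2, 6] / [5, 9];  Q = [1, 4] / [2, 5] / [3, 6]
  Insert 4 (step 7): P = [1, 3, 4] / [2, 6] / [5, 9];  Q = [1, 4, 7] / [2, 5] / [3, 6]
  Insert 8 (step 8): P = [1, 3, 4, 8] / [2, 6] / [5, 9];  Q = [1, 4, 7, 8] / [2, 5] / [3, 6]
  Insert 7 (step 9): P = [1, 3, 4, 7] / [2, 6, 8] / [5, 9];  Q = [1, 4, 7, 8] / [2, 5, 9] / [3, 6]
Final shape: (4, 3, 2).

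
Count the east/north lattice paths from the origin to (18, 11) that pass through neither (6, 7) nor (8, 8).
Number of paths = 29265678

Inclusion–exclusion. Total paths: C(29, 18) = 34597290. Through P₁: C(13, 6)·C(16, 12) = 3123120. Through P₂: C(16, 8)·C(13, 10) = 3680820. Since P₁ is strictly southwest of P₂, a monotone path through both must visit P₁ then P₂; paths through both = C(13, 6)·C(3, 2)·C(13, 10) = 1472328. Avoid both = 34597290 − 3123120 − 3680820 + 1472328 = 29265678.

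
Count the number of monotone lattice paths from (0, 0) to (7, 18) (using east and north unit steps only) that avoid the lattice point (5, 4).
Number of paths = 465580

Total paths from (0, 0) to (7, 18): C(25, 7) = 480700. Paths through (5, 4): (paths (0, 0) → (5, 4)) × (paths (5, 4) → (7, 18)) = C(9, 5) · C(16, 2) = 126 · 120 = 15120. Avoidance count = 480700 − 15120 = 465580.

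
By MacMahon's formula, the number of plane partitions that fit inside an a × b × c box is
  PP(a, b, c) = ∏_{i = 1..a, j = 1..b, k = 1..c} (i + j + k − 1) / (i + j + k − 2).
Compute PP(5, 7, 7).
PP(5, 7, 7) = 13710834632352

Evaluate the triple product over i = 1..5, j = 1..7, k = 1..7. The factors are (2/1) · (3/2) · (4/3) · (5/4) · (6/5) · (7/6) · (8/7) · (3/2) · … (245 factors total). The numerators and denominators telescope so the product is an integer; carrying out the multiplication exactly gives PP(5, 7, 7) = 13710834632352.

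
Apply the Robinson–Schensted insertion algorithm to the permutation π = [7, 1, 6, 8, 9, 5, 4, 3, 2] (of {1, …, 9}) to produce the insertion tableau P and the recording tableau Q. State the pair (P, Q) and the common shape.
P = [1, 2, 8, 9] / [3] / [4] / [5] / [6] / [7];  Q = [1, 3, 4, 5] / [2] / [6] / [7] / [8] / [9];  common shape = (4, 1, 1, 1, 1, 1)

Row-insert the values π_1, π_2, … into P one at a time, bumping the leftmost entry strictly greater than the inserted value down to the next row. The recording tableau Q records, in position (i, j), the step at which that cell was added to P.
  Insert 7 (step 1): P = [7];  Q = [1]
  Insert 1 (step 2): P = [1] / [7];  Q = [1] / [2]
  Insert 6 (step 3): P = [1, 6] / [7];  Q = [1, 3] / [2]
  Insert 8 (step 4): P = [1, 6, 8] / [7];  Q = [1, 3, 4] / [2]
  Insert 9 (step 5): P = [1, 6, 8, 9] / [7];  Q = [1, 3, 4, 5] / [2]
  Insert 5 (step 6): P = [1, 5, 8, 9] / [6] / [7];  Q = [1, 3, 4, 5] / [2] / [6]
  Insert 4 (step 7): P = [1, 4, 8, 9] / [5] / [6] / [7];  Q = [1, 3, 4, 5] / [2] / [6] / [7]
  Insert 3 (step 8): P = [1, 3, 8, 9] / [4] / [5] / [6] / [7];  Q = [1, 3, 4, 5] / [2] / [6] / [7] / [8]
  Insert 2 (step 9): P = [1, 2, 8, 9] / [3] / [4] / [5] / [6] / [7];  Q = [1, 3, 4, 5] / [2] / [6] / [7] / [8] / [9]
Final shape: (4, 1, 1, 1, 1, 1).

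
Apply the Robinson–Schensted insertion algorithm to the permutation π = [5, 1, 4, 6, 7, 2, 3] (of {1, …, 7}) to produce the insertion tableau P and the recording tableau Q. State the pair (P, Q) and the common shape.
P = [1, 2, 3, 7] / [4, 6] / [5];  Q = [1, 3, 4, 5] / [2, 7] / [6];  common shape = (4, 2, 1)

Row-insert the values π_1, π_2, … into P one at a time, bumping the leftmost entry strictly greater than the inserted value down to the next row. The recording tableau Q records, in position (i, j), the step at which that cell was added to P.
  Insert 5 (step 1): P = [5];  Q = [1]
  Insert 1 (step 2): P = [1] / [5];  Q = [1] / [2]
  Insert 4 (step 3): P = [1, 4] / [5];  Q = [1, 3] / [2]
  Insert 6 (step 4): P = [1, 4, 6] / [5];  Q = [1, 3, 4] / [2]
  Insert 7 (step 5): P = [1, 4, 6, 7] / [5];  Q = [1, 3, 4, 5] / [2]
  Insert 2 (step 6): P = [1, 2, 6, 7] / [4] / [5];  Q = [1, 3, 4, 5] / [2] / [6]
  Insert 3 (step 7): P = [1, 2, 3, 7] / [4, 6] / [5];  Q = [1, 3, 4, 5] / [2, 7] / [6]
Final shape: (4, 2, 1).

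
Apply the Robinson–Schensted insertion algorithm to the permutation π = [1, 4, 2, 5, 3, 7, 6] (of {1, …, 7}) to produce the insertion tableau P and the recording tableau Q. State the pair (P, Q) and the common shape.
P = [1, 2, 3, 6] / [4, 5, 7];  Q = [1, 2, 4, 6] / [3, 5, 7];  common shape = (4, 3)

Row-insert the values π_1, π_2, … into P one at a time, bumping the leftmost entry strictly greater than the inserted value down to the next row. The recording tableau Q records, in position (i, j), the step at which that cell was added to P.
  Insert 1 (step 1): P = [1];  Q = [1]
  Insert 4 (step 2): P = [1, 4];  Q = [1, 2]
  Insert 2 (step 3): P = [1, 2] / [4];  Q = [1, 2] / [3]
  Insert 5 (step 4): P = [1, 2, 5] / [4];  Q = [1, 2, 4] / [3]
  Insert 3 (step 5): P = [1, 2, 3] / [4, 5];  Q = [1, 2, 4] / [3, 5]
  Insert 7 (step 6): P = [1, 2, 3, 7] / [4, 5];  Q = [1, 2, 4, 6] / [3, 5]
  Insert 6 (step 7): P = [1, 2, 3, 6] / [4, 5, 7];  Q = [1, 2, 4, 6] / [3, 5, 7]
Final shape: (4, 3).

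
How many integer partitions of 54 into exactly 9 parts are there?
p(54, 9 parts) = 25331

Partitions of n into exactly k parts are in bijection with partitions of n − k into at most k parts (subtract 1 from each part). So p(54, exactly 9) = p(45, parts ≤ 9). Computing via the recurrence p(m, j) = p(m, j−1) + p(m−j, j) gives 25331.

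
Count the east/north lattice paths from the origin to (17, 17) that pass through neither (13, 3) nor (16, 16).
Number of paths = 1130359040

Inclusion–exclusion. Total paths: C(34, 17) = 2333606220. Through P₁: C(16, 13)·C(18, 4) = 1713600. Through P₂: C(32, 16)·C(2, 1) = 1202160780. Since P₁ is strictly southwest of P₂, a monotone path through both must visit P₁ then P₂; paths through both = C(16, 13)·C(16, 3)·C(2, 1) = 627200. Avoid both = 2333606220 − 1713600 − 1202160780 + 627200 = 1130359040.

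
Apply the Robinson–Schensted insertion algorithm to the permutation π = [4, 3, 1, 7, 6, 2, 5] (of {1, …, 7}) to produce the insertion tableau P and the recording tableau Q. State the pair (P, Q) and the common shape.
P = [1, 2, 5] / [3, 6] / [4, 7];  Q = [1, 4, 7] / [2, 5] / [3, 6];  common shape = (3, 2, 2)

Row-insert the values π_1, π_2, … into P one at a time, bumping the leftmost entry strictly greater than the inserted value down to the next row. The recording tableau Q records, in position (i, j), the step at which that cell was added to P.
  Insert 4 (step 1): P = [4];  Q = [1]
  Insert 3 (step 2): P = [3] / [4];  Q = [1] / [2]
  Insert 1 (step 3): P = [1] / [3] / [4];  Q = [1] / [2] / [3]
  Insert 7 (step 4): P = [1, 7] / [3] / [4];  Q = [1, 4] / [2] / [3]
  Insert 6 (step 5): P = [1, 6] / [3, 7] / [4];  Q = [1, 4] / [2, 5] / [3]
  Insert 2 (step 6): P = [1, 2] / [3, 6] / [4, 7];  Q = [1, 4] / [2, 5] / [3, 6]
  Insert 5 (step 7): P = [1, 2, 5] / [3, 6] / [4, 7];  Q = [1, 4, 7] / [2, 5] / [3, 6]
Final shape: (3, 2, 2).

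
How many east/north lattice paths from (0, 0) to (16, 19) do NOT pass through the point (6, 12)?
Number of paths = 3698896278

Total paths from (0, 0) to (16, 19): C(35, 16) = 4059928950. Paths through (6, 12): (paths (0, 0) → (6, 12)) × (paths (6, 12) → (16, 19)) = C(18, 6) · C(17, 10) = 18564 · 19448 = 361032672. Avoidance count = 4059928950 − 361032672 = 3698896278.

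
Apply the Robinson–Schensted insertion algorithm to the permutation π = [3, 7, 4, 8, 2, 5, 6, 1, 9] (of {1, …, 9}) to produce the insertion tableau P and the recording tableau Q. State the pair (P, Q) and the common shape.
P = [1, 4, 5, 6, 9] / [2, 8] / [3] / [7];  Q = [1, 2, 4, 7, 9] / [3, 6] / [5] / [8];  common shape = (5, 2, 1, 1)

Row-insert the values π_1, π_2, … into P one at a time, bumping the leftmost entry strictly greater than the inserted value down to the next row. The recording tableau Q records, in position (i, j), the step at which that cell was added to P.
  Insert 3 (step 1): P = [3];  Q = [1]
  Insert 7 (step 2): P = [3, 7];  Q = [1, 2]
  Insert 4 (step 3): P = [3, 4] / [7];  Q = [1, 2] / [3]
  Insert 8 (step 4): P = [3, 4, 8] / [7];  Q = [1, 2, 4] / [3]
  Insert 2 (step 5): P = [2, 4, 8] / [3] / [7];  Q = [1, 2, 4] / [3] / [5]
  Insert 5 (step 6): P = [2, 4, 5] / [3, 8] / [7];  Q = [1, 2, 4] / [3, 6] / [5]
  Insert 6 (step 7): P = [2, 4, 5, 6] / [3, 8] / [7];  Q = [1, 2, 4, 7] / [3, 6] / [5]
  Insert 1 (step 8): P = [1, 4, 5, 6] / [2, 8] / [3] / [7];  Q = [1, 2, 4, 7] / [3, 6] / [5] / [8]
  Insert 9 (step 9): P = [1, 4, 5, 6, 9] / [2, 8] / [3] / [7];  Q = [1, 2, 4, 7, 9] / [3, 6] / [5] / [8]
Final shape: (5, 2, 1, 1).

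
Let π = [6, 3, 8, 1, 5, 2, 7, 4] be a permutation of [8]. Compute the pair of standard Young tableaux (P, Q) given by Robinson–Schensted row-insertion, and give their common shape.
P = [1, 2, 4] / [3, 5, 7] / [6, 8];  Q = [1, 3, 7] / [2, 5, 8] / [4, 6];  common shape = (3, 3, 2)

Row-insert the values π_1, π_2, … into P one at a time, bumping the leftmost entry strictly greater than the inserted value down to the next row. The recording tableau Q records, in position (i, j), the step at which that cell was added to P.
  Insert 6 (step 1): P = [6];  Q = [1]
  Insert 3 (step 2): P = [3] / [6];  Q = [1] / [2]
  Insert 8 (step 3): P = [3, 8] / [6];  Q = [1, 3] / [2]
  Insert 1 (step 4): P = [1, 8] / [3] / [6];  Q = [1, 3] / [2] / [4]
  Insert 5 (step 5): P = [1, 5] / [3, 8] / [6];  Q = [1, 3] / [2, 5] / [4]
  Insert 2 (step 6): P = [1, 2] / [3, 5] / [6, 8];  Q = [1, 3] / [2, 5] / [4, 6]
  Insert 7 (step 7): P = [1, 2, 7] / [3, 5] / [6, 8];  Q = [1, 3, 7] / [2, 5] / [4, 6]
  Insert 4 (step 8): P = [1, 2, 4] / [3, 5, 7] / [6, 8];  Q = [1, 3, 7] / [2, 5, 8] / [4, 6]
Final shape: (3, 3, 2).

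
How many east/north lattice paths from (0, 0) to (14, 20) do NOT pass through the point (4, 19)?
Number of paths = 1391878235

Total paths from (0, 0) to (14, 20): C(34, 14) = 1391975640. Paths through (4, 19): (paths (0, 0) → (4, 19)) × (paths (4, 19) → (14, 20)) = C(23, 4) · C(11, 10) = 8855 · 11 = 97405. Avoidance count = 1391975640 − 97405 = 1391878235.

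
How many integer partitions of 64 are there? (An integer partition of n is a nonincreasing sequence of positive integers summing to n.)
p(64) = 1741630

Compute p(n) via the recurrence p(n, m) = p(n, m−1) + p(n−m, m), where p(n, m) counts partitions of n with all parts ≤ m and p(n) = p(n, n). The base cases are p(0, m) = 1 and p(n, 0) = 0 for n > 0. Filling the table yields p(64) = 1741630. (Euler's pentagonal recurrence is an alternative.)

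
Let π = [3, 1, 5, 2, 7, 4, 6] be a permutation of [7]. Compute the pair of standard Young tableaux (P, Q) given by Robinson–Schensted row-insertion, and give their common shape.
P = [1, 2, 4, 6] / [3, 5, 7];  Q = [1, 3, 5, 7] / [2, 4, 6];  common shape = (4, 3)

Row-insert the values π_1, π_2, … into P one at a time, bumping the leftmost entry strictly greater than the inserted value down to the next row. The recording tableau Q records, in position (i, j), the step at which that cell was added to P.
  Insert 3 (step 1): P = [3];  Q = [1]
  Insert 1 (step 2): P = [1] / [3];  Q = [1] / [2]
  Insert 5 (step 3): P = [1, 5] / [3];  Q = [1, 3] / [2]
  Insert 2 (step 4): P = [1, 2] / [3, 5];  Q = [1, 3] / [2, 4]
  Insert 7 (step 5): P = [1, 2, 7] / [3, 5];  Q = [1, 3, 5] / [2, 4]
  Insert 4 (step 6): P = [1, 2, 4] / [3, 5, 7];  Q = [1, 3, 5] / [2, 4, 6]
  Insert 6 (step 7): P = [1, 2, 4, 6] / [3, 5, 7];  Q = [1, 3, 5, 7] / [2, 4, 6]
Final shape: (4, 3).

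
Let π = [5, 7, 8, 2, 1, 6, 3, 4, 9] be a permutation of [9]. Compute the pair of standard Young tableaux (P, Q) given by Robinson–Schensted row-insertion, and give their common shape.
P = [1, 3, 4, 9] / [2, 6, 8] / [5, 7];  Q = [1, 2, 3, 9] / [4, 6, 8] / [5, 7];  common shape = (4, 3, 2)

Row-insert the values π_1, π_2, … into P one at a time, bumping the leftmost entry strictly greater than the inserted value down to the next row. The recording tableau Q records, in position (i, j), the step at which that cell was added to P.
  Insert 5 (step 1): P = [5];  Q = [1]
  Insert 7 (step 2): P = [5, 7];  Q = [1, 2]
  Insert 8 (step 3): P = [5, 7, 8];  Q = [1, 2, 3]
  Insert 2 (step 4): P = [2, 7, 8] / [5];  Q = [1, 2, 3] / [4]
  Insert 1 (step 5): P = [1, 7, 8] / [2] / [5];  Q = [1, 2, 3] / [4] / [5]
  Insert 6 (step 6): P = [1, 6, 8] / [2, 7] / [5];  Q = [1, 2, 3] / [4, 6] / [5]
  Insert 3 (step 7): P = [1, 3, 8] / [2, 6] / [5, 7];  Q = [1, 2, 3] / [4, 6] / [5, 7]
  Insert 4 (step 8): P = [1, 3, 4] / [2, 6, 8] / [5, 7];  Q = [1, 2, 3] / [4, 6, 8] / [5, 7]
  Insert 9 (step 9): P = [1, 3, 4, 9] / [2, 6, 8] / [5, 7];  Q = [1, 2, 3, 9] / [4, 6, 8] / [5, 7]
Final shape: (4, 3, 2).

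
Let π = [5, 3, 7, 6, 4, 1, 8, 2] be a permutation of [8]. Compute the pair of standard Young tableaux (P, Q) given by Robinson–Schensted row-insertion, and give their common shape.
P = [1, 2, 8] / [3, 4] / [5, 6] / [7];  Q = [1, 3, 7] / [2, 4] / [5, 8] / [6];  common shape = (3, 2, 2, 1)

Row-insert the values π_1, π_2, … into P one at a time, bumping the leftmost entry strictly greater than the inserted value down to the next row. The recording tableau Q records, in position (i, j), the step at which that cell was added to P.
  Insert 5 (step 1): P = [5];  Q = [1]
  Insert 3 (step 2): P = [3] / [5];  Q = [1] / [2]
  Insert 7 (step 3): P = [3, 7] / [5];  Q = [1, 3] / [2]
  Insert 6 (step 4): P = [3, 6] / [5, 7];  Q = [1, 3] / [2, 4]
  Insert 4 (step 5): P = [3, 4] / [5, 6] / [7];  Q = [1, 3] / [2, 4] / [5]
  Insert 1 (step 6): P = [1, 4] / [3, 6] / [5] / [7];  Q = [1, 3] / [2, 4] / [5] / [6]
  Insert 8 (step 7): P = [1, 4, 8] / [3, 6] / [5] / [7];  Q = [1, 3, 7] / [2, 4] / [5] / [6]
  Insert 2 (step 8): P = [1, 2, 8] / [3, 4] / [5, 6] / [7];  Q = [1, 3, 7] / [2, 4] / [5, 8] / [6]
Final shape: (3, 2, 2, 1).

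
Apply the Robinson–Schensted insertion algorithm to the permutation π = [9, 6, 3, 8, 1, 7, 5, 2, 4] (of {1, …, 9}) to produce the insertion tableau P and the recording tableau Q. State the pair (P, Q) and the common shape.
P = [1, 2, 4] / [3, 5] / [6, 7] / [8] / [9];  Q = [1, 4, 9] / [2, 6] / [3, 7] / [5] / [8];  common shape = (3, 2, 2, 1, 1)

Row-insert the values π_1, π_2, … into P one at a time, bumping the leftmost entry strictly greater than the inserted value down to the next row. The recording tableau Q records, in position (i, j), the step at which that cell was added to P.
  Insert 9 (step 1): P = [9];  Q = [1]
  Insert 6 (step 2): P = [6] / [9];  Q = [1] / [2]
  Insert 3 (step 3): P = [3] / [6] / [9];  Q = [1] / [2] / [3]
  Insert 8 (step 4): P = [3, 8] / [6] / [9];  Q = [1, 4] / [2] / [3]
  Insert 1 (step 5): P = [1, 8] / [3] / [6] / [9];  Q = [1, 4] / [2] / [3] / [5]
  Insert 7 (step 6): P = [1, 7] / [3, 8] / [6] / [9];  Q = [1, 4] / [2, 6] / [3] / [5]
  Insert 5 (step 7): P = [1, 5] / [3, 7] / [6, 8] / [9];  Q = [1, 4] / [2, 6] / [3, 7] / [5]
  Insert 2 (step 8): P = [1, 2] / [3, 5] / [6, 7] / [8] / [9];  Q = [1, 4] / [2, 6] / [3, 7] / [5] / [8]
  Insert 4 (step 9): P = [1, 2, 4] / [3, 5] / [6, 7] / [8] / [9];  Q = [1, 4, 9] / [2, 6] / [3, 7] / [5] / [8]
Final shape: (3, 2, 2, 1, 1).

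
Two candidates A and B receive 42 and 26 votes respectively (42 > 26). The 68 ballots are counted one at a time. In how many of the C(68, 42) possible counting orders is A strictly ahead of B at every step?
Strict-lead orderings = 1029844687002892992

Total orderings of the 68 votes with 42 for A: C(68, 42) = 4376839919762295216. By the Bertrand ballot formula (Cycle Lemma / reflection principle), the number of orderings in which A is strictly ahead of B throughout is (p − q)/(p + q) · C(p + q, p) = (42 − 26)/(42 + 26) · 4376839919762295216 = 1029844687002892992.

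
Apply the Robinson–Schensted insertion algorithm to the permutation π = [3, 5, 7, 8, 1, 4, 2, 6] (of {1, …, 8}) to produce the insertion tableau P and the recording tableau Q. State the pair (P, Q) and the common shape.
P = [1, 2, 6, 8] / [3, 4, 7] / [5];  Q = [1, 2, 3, 4] / [5, 6, 8] / [7];  common shape = (4, 3, 1)

Row-insert the values π_1, π_2, … into P one at a time, bumping the leftmost entry strictly greater than the inserted value down to the next row. The recording tableau Q records, in position (i, j), the step at which that cell was added to P.
  Insert 3 (step 1): P = [3];  Q = [1]
  Insert 5 (step 2): P = [3, 5];  Q = [1, 2]
  Insert 7 (step 3): P = [3, 5, 7];  Q = [1, 2, 3]
  Insert 8 (step 4): P = [3, 5, 7, 8];  Q = [1, 2, 3, 4]
  Insert 1 (step 5): P = [1, 5, 7, 8] / [3];  Q = [1, 2, 3, 4] / [5]
  Insert 4 (step 6): P = [1, 4, 7, 8] / [3, 5];  Q = [1, 2, 3, 4] / [5, 6]
  Insert 2 (step 7): P = [1, 2, 7, 8] / [3, 4] / [5];  Q = [1, 2, 3, 4] / [5, 6] / [7]
  Insert 6 (step 8): P = [1, 2, 6, 8] / [3, 4, 7] / [5];  Q = [1, 2, 3, 4] / [5, 6, 8] / [7]
Final shape: (4, 3, 1).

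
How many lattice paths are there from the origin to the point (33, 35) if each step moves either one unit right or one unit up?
Number of paths = 27640097433090845976

A monotone lattice path from (0, 0) to (33, 35) consists of 33 east steps and 35 north steps in some order, so it is determined by which 33 of the 68 steps are east. The count is C(68, 33) = 27640097433090845976.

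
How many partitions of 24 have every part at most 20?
p(24, parts ≤ 20) = 1568

Use the recurrence p(n, m) = p(n, m−1) + p(n−m, m): either the largest part is < m (count p(n, m−1)) or the largest part is exactly m (remove one copy of m, count p(n−m, m)). With p(0, ·) = 1 this gives p(24, parts ≤ 20) = 1568. (By conjugating Young diagrams, this also counts partitions of 24 into at most 20 parts.)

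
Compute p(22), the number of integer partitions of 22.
p(22) = 1002

Compute p(n) via the recurrence p(n, m) = p(n, m−1) + p(n−m, m), where p(n, m) counts partitions of n with all parts ≤ m and p(n) = p(n, n). The base cases are p(0, m) = 1 and p(n, 0) = 0 for n > 0. Filling the table yields p(22) = 1002. (Euler's pentagonal recurrence is an alternative.)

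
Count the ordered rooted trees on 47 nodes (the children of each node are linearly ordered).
C_46 = 8740328711533173390046320

These ordered rooted trees are counted by the Catalan number C_n = (1/(n + 1)) · C(2n, n). For n = 46: C_46 = (1/47) · C(92, 46) = 410795449442059149332177040/47 = 8740328711533173390046320.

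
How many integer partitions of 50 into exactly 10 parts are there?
p(50, 10 parts) = 16928

Partitions of n into exactly k parts are in bijection with partitions of n − k into at most k parts (subtract 1 from each part). So p(50, exactly 10) = p(40, parts ≤ 10). Computing via the recurrence p(m, j) = p(m, j−1) + p(m−j, j) gives 16928.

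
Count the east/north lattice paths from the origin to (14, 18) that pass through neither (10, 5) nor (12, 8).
Number of paths = 457956420

Inclusion–exclusion. Total paths: C(32, 14) = 471435600. Through P₁: C(15, 10)·C(17, 4) = 7147140. Through P₂: C(20, 12)·C(12, 2) = 8314020. Since P₁ is strictly southwest of P₂, a monotone path through both must visit P₁ then P₂; paths through both = C(15, 10)·C(5, 2)·C(12, 2) = 1981980. Avoid both = 471435600 − 7147140 − 8314020 + 1981980 = 457956420.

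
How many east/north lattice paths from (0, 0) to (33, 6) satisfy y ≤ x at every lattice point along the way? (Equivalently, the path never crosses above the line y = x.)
Number of paths = 2686866

By the reflection principle (André's argument), the number of monotone paths to (33, 6) with n ≤ m that never go above y = x is C(39, 33) − C(39, 34) = 3262623 − 575757 = 2686866.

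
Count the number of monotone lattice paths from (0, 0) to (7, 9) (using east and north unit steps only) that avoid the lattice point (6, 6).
Number of paths = 7744

Total paths from (0, 0) to (7, 9): C(16, 7) = 11440. Paths through (6, 6): (paths (0, 0) → (6, 6)) × (paths (6, 6) → (7, 9)) = C(12, 6) · C(4, 1) = 924 · 4 = 3696. Avoidance count = 11440 − 3696 = 7744.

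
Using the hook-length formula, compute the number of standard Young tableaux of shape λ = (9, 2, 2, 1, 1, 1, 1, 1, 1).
# SYT of shape (9, 2, 2, 1, 1, 1, 1, 1, 1) = 1369368

Hook-length formula: f^λ = n! / Π hook(c), product over all cells c of the Young diagram. For λ = (9, 2, 2, 1, 1, 1, 1, 1, 1), n = 19 boxes. Hook lengths by row (left-to-right, top-to-bottom): [17, 10, 7, 6, 5, 4, 3, 2, 1]; [9, 2]; [8, 1]; [6]; [5]; [4]; [3]; [2]; [1]. Product of hooks = 88833024000. So f^λ = 19! / 88833024000 = 121645100408832000 / 88833024000 = 1369368.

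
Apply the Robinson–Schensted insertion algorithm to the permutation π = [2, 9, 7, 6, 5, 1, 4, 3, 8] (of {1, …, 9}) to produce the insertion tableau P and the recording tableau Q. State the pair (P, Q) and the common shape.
P = [1, 3, 8] / [2, 4] / [5] / [6] / [7] / [9];  Q = [1, 2, 9] / [3, 7] / [4] / [5] / [6] / [8];  common shape = (3, 2, 1, 1, 1, 1)

Row-insert the values π_1, π_2, … into P one at a time, bumping the leftmost entry strictly greater than the inserted value down to the next row. The recording tableau Q records, in position (i, j), the step at which that cell was added to P.
  Insert 2 (step 1): P = [2];  Q = [1]
  Insert 9 (step 2): P = [2, 9];  Q = [1, 2]
  Insert 7 (step 3): P = [2, 7] / [9];  Q = [1, 2] / [3]
  Insert 6 (step 4): P = [2, 6] / [7] / [9];  Q = [1, 2] / [3] / [4]
  Insert 5 (step 5): P = [2, 5] / [6] / [7] / [9];  Q = [1, 2] / [3] / [4] / [5]
  Insert 1 (step 6): P = [1, 5] / [2] / [6] / [7] / [9];  Q = [1, 2] / [3] / [4] / [5] / [6]
  Insert 4 (step 7): P = [1, 4] / [2, 5] / [6] / [7] / [9];  Q = [1, 2] / [3, 7] / [4] / [5] / [6]
  Insert 3 (step 8): P = [1, 3] / [2, 4] / [5] / [6] / [7] / [9];  Q = [1, 2] / [3, 7] / [4] / [5] / [6] / [8]
  Insert 8 (step 9): P = [1, 3, 8] / [2, 4] / [5] / [6] / [7] / [9];  Q = [1, 2, 9] / [3, 7] / [4] / [5] / [6] / [8]
Final shape: (3, 2, 1, 1, 1, 1).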